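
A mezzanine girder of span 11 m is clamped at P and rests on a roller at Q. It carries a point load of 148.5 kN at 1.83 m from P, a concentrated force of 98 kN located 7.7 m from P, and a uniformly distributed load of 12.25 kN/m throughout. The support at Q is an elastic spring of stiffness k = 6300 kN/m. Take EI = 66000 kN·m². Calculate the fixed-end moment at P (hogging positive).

Release the roller at Q. Primary structure: cantilever fixed at P.
Downward deflection at the released point Q due to the loads:
  point load 148.5 at a = 1.83: Pa²(3L − a)/(6EI) = 2584/EI
  point load 98 at a = 7.7: Pa²(3L − a)/(6EI) = 24501/EI
  UDL 12.25: wL⁴/(8EI) = 22419/EI
  δ_0 = 49503/EI
Tip deflection under a unit load at Q: L³/(3EI) = 443.7/EI.
With EI = 66000 kN·m²: δ_0 = 0.75005 m and δ_{QQ} = 0.006722 m/kN.
Compatibility — the spring shortens by R_Q/k under the reaction it provides: δ_0 − R_Q·δ_{QQ} = R_Q/k. With 1/k = 0.000159 m/kN, R_Q = δ_0 / (δ_{QQ} + 1/k) = 0.75005 / (0.006722 + 0.000159) = 109 kN.
Moment equilibrium about P: M_P = Σ(load moments about P) − R_Q·L = 1767 − 109×11 = 568.4 kN·m.

M_P = 568.4 kN·m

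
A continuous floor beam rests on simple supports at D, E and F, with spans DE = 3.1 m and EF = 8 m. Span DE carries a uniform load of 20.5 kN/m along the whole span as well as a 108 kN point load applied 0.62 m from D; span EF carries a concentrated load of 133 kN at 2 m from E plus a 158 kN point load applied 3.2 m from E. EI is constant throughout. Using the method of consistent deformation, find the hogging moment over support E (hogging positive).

M_E = 316.6 kN·m

Release continuity at E by inserting a hinge; the redundant is the internal moment M_E. The primary structure is two simply-supported spans DE and EF.
End slopes at the hinge E, treating each span as simply supported:
  span DE: UDL 20.5: wL³/(24EI) = 25.45/EI
  span DE: point load 108 at a = 0.62: Pab(L + a)/(6LEI) = 33.21/EI
  span EF: point load 133 at a = 2: Pab(L + b)/(6LEI) = 465.5/EI
  span EF: point load 158 at a = 3.2: Pab(L + b)/(6LEI) = 647.2/EI
  relative rotation θ_0 = (58.66 + 1113)/EI = 1171/EI
A unit hogging moment at E produces rotation L₁/(3EI) + L₂/(3EI) = 3.7/EI.
Slope continuity at E: θ_0 = M_E·3.7/EI, so M_E = 1171/3.7 = 316.6 kN·m (hogging).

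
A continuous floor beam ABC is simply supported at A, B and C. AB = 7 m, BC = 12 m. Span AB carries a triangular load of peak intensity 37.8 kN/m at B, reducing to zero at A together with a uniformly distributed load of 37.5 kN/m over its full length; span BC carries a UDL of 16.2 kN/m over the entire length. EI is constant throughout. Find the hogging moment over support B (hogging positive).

Release continuity at B by inserting a hinge; the redundant is the internal moment M_B. The primary structure is two simply-supported spans AB and BC.
End slopes at the hinge B, treating each span as simply supported:
  span AB: triangular load, peak 37.8: w₀L³/(45EI) = 288.1/EI
  span AB: UDL 37.5: wL³/(24EI) = 535.9/EI
  span BC: UDL 16.2: wL³/(24EI) = 1166/EI
  relative rotation θ_0 = (824.1 + 1166)/EI = 1990/EI
A unit hogging moment at B produces rotation L₁/(3EI) + L₂/(3EI) = 6.333/EI.
Compatibility: M_B·(L₁+L₂)/(3EI) = θ_0, giving M_B = 314.3 kN·m (hogging).

M_B = 314.3 kN·m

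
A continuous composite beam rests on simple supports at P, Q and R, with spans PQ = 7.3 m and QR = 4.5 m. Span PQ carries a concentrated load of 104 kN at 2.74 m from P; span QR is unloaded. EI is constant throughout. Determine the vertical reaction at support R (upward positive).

Release continuity at Q by inserting a hinge; the redundant is the internal moment M_Q. The primary structure is two simply-supported spans PQ and QR.
Discontinuity in slope at Q on the released structure — sum the simple-span end rotations:
  span PQ: point load 104 at a = 2.74: Pab(L + a)/(6LEI) = 297.9/EI
  relative rotation θ_0 = (297.9 + 0)/EI = 297.9/EI
A unit hogging moment at Q produces rotation L₁/(3EI) + L₂/(3EI) = 3.933/EI.
Compatibility: M_Q·(L₁+L₂)/(3EI) = θ_0, giving M_Q = 75.73 kN·m (hogging).
Span QR, ΣM about R: R_Q^{QR}·4.5 = 0 + 75.73, so R_Q^{QR} = 16.83 kN and R_R = 0 − 16.83 = -16.83 kN.

R_R = -16.83 kN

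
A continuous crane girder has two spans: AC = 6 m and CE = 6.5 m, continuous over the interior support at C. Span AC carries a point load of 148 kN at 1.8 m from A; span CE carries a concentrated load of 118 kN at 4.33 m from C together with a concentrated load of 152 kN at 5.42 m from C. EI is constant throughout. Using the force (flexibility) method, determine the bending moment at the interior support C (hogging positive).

M_C = 158.8 kN·m

Release continuity at C by inserting a hinge; the redundant is the internal moment M_C. The primary structure is two simply-supported spans AC and CE.
Discontinuity in slope at C on the released structure — sum the simple-span end rotations:
  span AC: point load 148 at a = 1.8: Pab(L + a)/(6LEI) = 242.4/EI
  span CE: point load 118 at a = 4.33: Pab(L + b)/(6LEI) = 246.5/EI
  span CE: point load 152 at a = 5.42: Pab(L + b)/(6LEI) = 172.9/EI
  relative rotation θ_0 = (242.4 + 419.4)/EI = 661.8/EI
A unit hogging moment at C produces rotation L₁/(3EI) + L₂/(3EI) = 4.167/EI.
Slope continuity at C: θ_0 = M_C·4.167/EI, so M_C = 661.8/4.167 = 158.8 kN·m (hogging).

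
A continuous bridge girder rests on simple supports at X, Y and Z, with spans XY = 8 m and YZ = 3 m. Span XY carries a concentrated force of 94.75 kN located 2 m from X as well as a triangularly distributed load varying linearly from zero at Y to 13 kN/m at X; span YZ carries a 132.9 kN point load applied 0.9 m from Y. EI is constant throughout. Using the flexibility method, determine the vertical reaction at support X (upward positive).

Insert a hinge at Y; M_Y is the redundant, and each span becomes simply supported.
Discontinuity in slope at Y on the released structure — sum the simple-span end rotations:
  span XY: point load 94.75 at a = 2: Pab(L + a)/(6LEI) = 236.9/EI
  span XY: triangular load, peak 13: 7w₀L³/(360EI) = 129.4/EI
  span YZ: point load 132.9 at a = 0.9: Pab(L + b)/(6LEI) = 71.17/EI
  relative rotation θ_0 = (366.3 + 71.17)/EI = 437.5/EI
A unit hogging moment at Y produces rotation L₁/(3EI) + L₂/(3EI) = 3.667/EI.
Compatibility: M_Y·(L₁+L₂)/(3EI) = θ_0, giving M_Y = 119.3 kN·m (hogging).
Span XY, ΣM about X with M_Y applied at Y: R_Y^{XY}·8 = 328.2 + 119.3, so R_Y^{XY} = 55.93 kN and R_X = 146.8 − 55.93 = 90.82 kN.

R_X = 90.82 kN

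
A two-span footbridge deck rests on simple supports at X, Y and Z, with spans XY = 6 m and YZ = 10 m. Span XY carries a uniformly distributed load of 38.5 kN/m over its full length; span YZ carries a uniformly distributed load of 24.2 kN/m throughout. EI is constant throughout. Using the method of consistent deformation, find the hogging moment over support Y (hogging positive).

Insert a hinge at Y; M_Y is the redundant, and each span becomes simply supported.
End slopes at the hinge Y, treating each span as simply supported:
  span XY: UDL 38.5: wL³/(24EI) = 346.5/EI
  span YZ: UDL 24.2: wL³/(24EI) = 1008/EI
  relative rotation θ_0 = (346.5 + 1008)/EI = 1355/EI
A unit hogging moment at Y produces rotation L₁/(3EI) + L₂/(3EI) = 5.333/EI.
Slope continuity at Y: θ_0 = M_Y·5.333/EI, so M_Y = 1355/5.333 = 254 kN·m (hogging).

M_Y = 254 kN·m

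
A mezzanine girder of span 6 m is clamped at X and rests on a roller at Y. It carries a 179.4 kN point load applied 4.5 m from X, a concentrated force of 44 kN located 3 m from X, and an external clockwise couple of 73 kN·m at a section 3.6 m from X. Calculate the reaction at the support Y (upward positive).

R_Y = 142.6 kN

Take the reaction at Y as the redundant and release it; the primary structure is a cantilever fixed at X.
Primary-structure tip deflection at Y by superposition:
  point load 179.4 at a = 4.5: Pa²(3L − a)/(6EI) = 8174/EI
  point load 44 at a = 3: Pa²(3L − a)/(6EI) = 990/EI
  clockwise couple 73 at a = 3.6: M₀a(2L − a)/(2EI) = 1104/EI
  δ_0 = 10268/EI
Flexibility coefficient — unit upward force at Y: δ_{YY} = L³/(3EI) = 72/EI.
The prop prevents deflection at Y: R_Y = δ_0/δ_{YY} = 10268/72 = 142.6 kN.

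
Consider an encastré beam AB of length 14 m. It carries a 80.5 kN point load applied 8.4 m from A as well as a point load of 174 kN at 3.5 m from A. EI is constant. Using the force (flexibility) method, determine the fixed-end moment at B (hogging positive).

Take the two fixed-end moments M_A, M_B as redundants; the released structure is the simple span AB.
On the primary (simply-supported) span, the end slopes from the loading are:
  at A: point load 80.5 at a = 8.4: Pab(L + b)/(6LEI) = 883.6/EI
  at B: point load 80.5 at a = 8.4: Pab(L + a)/(6LEI) = 1010/EI
  at A: point load 174 at a = 3.5: Pab(L + b)/(6LEI) = 1865/EI
  at B: point load 174 at a = 3.5: Pab(L + a)/(6LEI) = 1332/EI
  θ_A0 = 2749/EI,  θ_B0 = 2342/EI
Flexibility coefficients: a unit moment at one end gives L/(3EI) there and L/(6EI) at the far end, so f₁₁ = f₂₂ = 4.667/EI and f₁₂ = f₂₁ = 2.333/EI.
Compatibility — zero rotation at each built-in end:
  4.667 M_A + 2.333 M_B = 2749
  2.333 M_A + 4.667 M_B = 2342
Solving the pair gives M_A = 450.8 kN·m and M_B = 276.5 kN·m (hogging).

M_B = 276.5 kN·m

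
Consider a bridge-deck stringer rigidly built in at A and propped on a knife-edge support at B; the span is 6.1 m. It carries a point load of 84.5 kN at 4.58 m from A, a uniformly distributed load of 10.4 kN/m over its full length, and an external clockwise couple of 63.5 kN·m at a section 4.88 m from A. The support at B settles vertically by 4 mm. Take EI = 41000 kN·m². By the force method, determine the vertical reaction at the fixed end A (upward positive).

Remove the prop at B; the released (primary) structure is a cantilever built in at A.
Deflection at B on the released cantilever, summing each load's contribution:
  point load 84.5 at a = 4.58: Pa²(3L − a)/(6EI) = 4053/EI
  UDL 10.4: wL⁴/(8EI) = 1800/EI
  clockwise couple 63.5 at a = 4.88: M₀a(2L − a)/(2EI) = 1134/EI
  δ_0 = 6987/EI
Flexibility coefficient — unit upward force at B: δ_{BB} = L³/(3EI) = 75.66/EI.
With EI = 41000 kN·m²: δ_0 = 0.17042 m and δ_{BB} = 0.001845 m/kN.
Compatibility — the beam at B must follow the support down by 0.004 m: δ_0 − R_B·δ_{BB} = 0.004, so R_B = (0.17042 − 0.004)/0.001845 = 90.18 kN.
Vertical equilibrium: R_A = ΣP − R_B = 147.9 − 90.18 = 57.76 kN.

R_A = 57.76 kN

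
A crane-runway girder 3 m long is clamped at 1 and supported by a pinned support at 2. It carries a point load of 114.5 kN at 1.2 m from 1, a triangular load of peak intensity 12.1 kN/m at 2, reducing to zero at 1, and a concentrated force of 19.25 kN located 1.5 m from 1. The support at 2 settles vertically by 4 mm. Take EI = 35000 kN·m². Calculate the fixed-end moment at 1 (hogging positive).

Take the reaction at 2 as the redundant and release it; the primary structure is a cantilever fixed at 1.
Downward deflection at the released point 2 due to the loads:
  point load 114.5 at a = 1.2: Pa²(3L − a)/(6EI) = 214.3/EI
  triangular load, peak 12.1 at the free end: 11w₀L⁴/(120EI) = 89.84/EI
  point load 19.25 at a = 1.5: Pa²(3L − a)/(6EI) = 54.14/EI
  δ_0 = 358.3/EI
Flexibility coefficient — unit upward force at 2: δ_{22} = L³/(3EI) = 9/EI.
With EI = 35000 kN·m²: δ_0 = 0.010238 m and δ_{22} = 0.000257 m/kN.
Compatibility — the beam at 2 must follow the support down by 0.004 m: δ_0 − R_2·δ_{22} = 0.004, so R_2 = (0.010238 − 0.004)/0.000257 = 24.26 kN.
Moment equilibrium about 1: M_1 = Σ(load moments about 1) − R_2·L = 202.6 − 24.26×3 = 129.8 kN·m.

M_1 = 129.8 kN·m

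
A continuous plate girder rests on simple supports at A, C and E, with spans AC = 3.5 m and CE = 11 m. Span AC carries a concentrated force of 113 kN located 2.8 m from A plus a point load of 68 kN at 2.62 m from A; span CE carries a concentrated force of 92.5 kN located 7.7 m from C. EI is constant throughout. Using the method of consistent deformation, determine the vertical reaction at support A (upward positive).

Take M_C as the redundant. Released structure: two simple spans AC and CE with a hinge at C.
Discontinuity in slope at C on the released structure — sum the simple-span end rotations:
  span AC: point load 113 at a = 2.8: Pab(L + a)/(6LEI) = 66.44/EI
  span AC: point load 68 at a = 2.62: Pab(L + a)/(6LEI) = 45.69/EI
  span CE: point load 92.5 at a = 7.7: Pab(L + b)/(6LEI) = 509.3/EI
  relative rotation θ_0 = (112.1 + 509.3)/EI = 621.4/EI
A unit hogging moment at C produces rotation L₁/(3EI) + L₂/(3EI) = 4.833/EI.
Compatibility: M_C·(L₁+L₂)/(3EI) = θ_0, giving M_C = 128.6 kN·m (hogging).
Span AC, ΣM about A with M_C applied at C: R_C^{AC}·3.5 = 494.6 + 128.6, so R_C^{AC} = 178 kN and R_A = 181 − 178 = 2.965 kN.

R_A = 2.965 kN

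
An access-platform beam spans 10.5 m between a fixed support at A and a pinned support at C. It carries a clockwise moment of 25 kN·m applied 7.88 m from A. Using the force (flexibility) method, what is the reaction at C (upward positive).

R_C = 3.349 kN

Choose R_C as the redundant. The primary structure is the cantilever fixed at A.
Downward deflection at the released point C due to the loads:
  clockwise couple 25 at a = 7.88: M₀a(2L − a)/(2EI) = 1292/EI
Flexibility coefficient — unit upward force at C: δ_{CC} = L³/(3EI) = 385.9/EI.
The prop prevents deflection at C: R_C = δ_0/δ_{CC} = 1292/385.9 = 3.349 kN.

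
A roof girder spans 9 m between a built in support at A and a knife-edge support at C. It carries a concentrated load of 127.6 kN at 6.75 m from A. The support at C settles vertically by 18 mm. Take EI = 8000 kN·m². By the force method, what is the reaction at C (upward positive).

R_C = 80.15 kN

Remove the prop at C; the released (primary) structure is a cantilever built in at A.
Free-end deflection of the primary structure under the applied loading (downward +):
  point load 127.6 at a = 6.75: Pa²(3L − a)/(6EI) = 19621/EI
Flexibility coefficient — unit upward force at C: δ_{CC} = L³/(3EI) = 243/EI.
With EI = 8000 kN·m²: δ_0 = 2.4527 m and δ_{CC} = 0.030375 m/kN.
Compatibility — the beam at C must follow the support down by 0.018 m: δ_0 − R_C·δ_{CC} = 0.018, so R_C = (2.4527 − 0.018)/0.030375 = 80.15 kN.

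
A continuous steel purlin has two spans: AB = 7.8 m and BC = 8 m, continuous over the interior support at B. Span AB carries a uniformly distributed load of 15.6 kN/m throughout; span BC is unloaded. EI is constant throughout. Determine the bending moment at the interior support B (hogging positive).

Release continuity at B by inserting a hinge; the redundant is the internal moment M_B. The primary structure is two simply-supported spans AB and BC.
Rotations at B on the released spans (each span's end-slope, ×1/EI):
  span AB: UDL 15.6: wL³/(24EI) = 308.5/EI
  relative rotation θ_0 = (308.5 + 0)/EI = 308.5/EI
A unit hogging moment at B produces rotation L₁/(3EI) + L₂/(3EI) = 5.267/EI.
Compatibility: M_B·(L₁+L₂)/(3EI) = θ_0, giving M_B = 58.57 kN·m (hogging).

M_B = 58.57 kN·m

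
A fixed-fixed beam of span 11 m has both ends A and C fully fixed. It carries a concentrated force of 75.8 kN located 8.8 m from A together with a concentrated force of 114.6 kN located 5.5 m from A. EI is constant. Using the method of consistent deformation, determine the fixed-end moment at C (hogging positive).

M_C = 264.3 kN·m

Take the two fixed-end moments M_A, M_C as redundants; the released structure is the simple span AC.
Simple-span end rotations at A and C under the given loads:
  at A: point load 75.8 at a = 8.8: Pab(L + b)/(6LEI) = 293.5/EI
  at C: point load 75.8 at a = 8.8: Pab(L + a)/(6LEI) = 440.2/EI
  at A: point load 114.6 at a = 5.5: Pab(L + b)/(6LEI) = 866.7/EI
  at C: point load 114.6 at a = 5.5: Pab(L + a)/(6LEI) = 866.7/EI
  θ_A0 = 1160/EI,  θ_C0 = 1307/EI
Flexibility coefficients: a unit moment at one end gives L/(3EI) there and L/(6EI) at the far end, so f₁₁ = f₂₂ = 3.667/EI and f₁₂ = f₂₁ = 1.833/EI.
Compatibility — zero rotation at each built-in end:
  3.667 M_A + 1.833 M_C = 1160
  1.833 M_A + 3.667 M_C = 1307
Solving the pair gives M_A = 184.3 kN·m and M_C = 264.3 kN·m (hogging).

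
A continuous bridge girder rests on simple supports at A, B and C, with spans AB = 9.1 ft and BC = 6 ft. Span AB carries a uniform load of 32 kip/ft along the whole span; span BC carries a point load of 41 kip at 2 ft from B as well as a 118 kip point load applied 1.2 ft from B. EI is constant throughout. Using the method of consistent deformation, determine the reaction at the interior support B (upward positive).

Release continuity at B by inserting a hinge; the redundant is the internal moment M_B. The primary structure is two simply-supported spans AB and BC.
Rotations at B on the released spans (each span's end-slope, ×1/EI):
  span AB: UDL 32: wL³/(24EI) = 1005/EI
  span BC: point load 41 at a = 2: Pab(L + b)/(6LEI) = 91.11/EI
  span BC: point load 118 at a = 1.2: Pab(L + b)/(6LEI) = 203.9/EI
  relative rotation θ_0 = (1005 + 295)/EI = 1300/EI
A unit hogging moment at B produces rotation L₁/(3EI) + L₂/(3EI) = 5.033/EI.
Compatibility: M_B·(L₁+L₂)/(3EI) = θ_0, giving M_B = 258.2 kip·ft (hogging).
Span AB, ΣM about A with M_B applied at B: R_B^{AB}·9.1 = 1325 + 258.2, so R_B^{AB} = 174 kip and R_A = 291.2 − 174 = 117.2 kip.
Span BC, ΣM about C: R_B^{BC}·6 = 730.4 + 258.2, so R_B^{BC} = 164.8 kip and R_C = 159 − 164.8 = -5.772 kip.
R_B = 174 + 164.8 = 338.7 kip.

R_B = 338.7 kip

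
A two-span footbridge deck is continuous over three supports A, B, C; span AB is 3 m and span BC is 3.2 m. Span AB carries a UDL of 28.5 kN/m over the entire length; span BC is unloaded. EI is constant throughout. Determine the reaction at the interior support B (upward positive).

R_B = 52.77 kN

Release continuity at B by inserting a hinge; the redundant is the internal moment M_B. The primary structure is two simply-supported spans AB and BC.
Rotations at B on the released spans (each span's end-slope, ×1/EI):
  span AB: UDL 28.5: wL³/(24EI) = 32.06/EI
  relative rotation θ_0 = (32.06 + 0)/EI = 32.06/EI
A unit hogging moment at B produces rotation L₁/(3EI) + L₂/(3EI) = 2.067/EI.
Slope continuity at B: θ_0 = M_B·2.067/EI, so M_B = 32.06/2.067 = 15.51 kN·m (hogging).
Span AB, ΣM about A with M_B applied at B: R_B^{AB}·3 = 128.2 + 15.51, so R_B^{AB} = 47.92 kN and R_A = 85.5 − 47.92 = 37.58 kN.
Span BC, ΣM about C: R_B^{BC}·3.2 = 0 + 15.51, so R_B^{BC} = 4.848 kN and R_C = 0 − 4.848 = -4.848 kN.
R_B = 47.92 + 4.848 = 52.77 kN.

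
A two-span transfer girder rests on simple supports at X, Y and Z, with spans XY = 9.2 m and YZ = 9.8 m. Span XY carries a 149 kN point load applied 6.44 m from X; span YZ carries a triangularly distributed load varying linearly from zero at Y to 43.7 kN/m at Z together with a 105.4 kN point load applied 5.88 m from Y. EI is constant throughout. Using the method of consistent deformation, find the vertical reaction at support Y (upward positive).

R_Y = 288.3 kN

Release continuity at Y by inserting a hinge; the redundant is the internal moment M_Y. The primary structure is two simply-supported spans XY and YZ.
End slopes at the hinge Y, treating each span as simply supported:
  span XY: point load 149 at a = 6.44: Pab(L + a)/(6LEI) = 750.4/EI
  span YZ: triangular load, peak 43.7: 7w₀L³/(360EI) = 799.8/EI
  span YZ: point load 105.4 at a = 5.88: Pab(L + b)/(6LEI) = 566.9/EI
  relative rotation θ_0 = (750.4 + 1367)/EI = 2117/EI
A unit hogging moment at Y produces rotation L₁/(3EI) + L₂/(3EI) = 6.333/EI.
Compatibility: M_Y·(L₁+L₂)/(3EI) = θ_0, giving M_Y = 334.3 kN·m (hogging).
Span XY, ΣM about X with M_Y applied at Y: R_Y^{XY}·9.2 = 959.6 + 334.3, so R_Y^{XY} = 140.6 kN and R_X = 149 − 140.6 = 8.367 kN.
Span YZ, ΣM about Z: R_Y^{YZ}·9.8 = 1113 + 334.3, so R_Y^{YZ} = 147.6 kN and R_Z = 319.5 − 147.6 = 171.9 kN.
R_Y = 140.6 + 147.6 = 288.3 kN.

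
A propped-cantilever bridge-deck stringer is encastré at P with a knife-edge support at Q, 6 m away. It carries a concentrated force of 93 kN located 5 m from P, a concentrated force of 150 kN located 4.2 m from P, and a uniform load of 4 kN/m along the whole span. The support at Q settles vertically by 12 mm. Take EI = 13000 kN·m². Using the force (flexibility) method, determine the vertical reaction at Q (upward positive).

R_Q = 161.3 kN

Choose R_Q as the redundant. The primary structure is the cantilever fixed at P.
Downward deflection at the released point Q due to the loads:
  point load 93 at a = 5: Pa²(3L − a)/(6EI) = 5038/EI
  point load 150 at a = 4.2: Pa²(3L − a)/(6EI) = 6086/EI
  UDL 4: wL⁴/(8EI) = 648/EI
  δ_0 = 11771/EI
Tip deflection under a unit load at Q: L³/(3EI) = 72/EI.
With EI = 13000 kN·m²: δ_0 = 0.90548 m and δ_{QQ} = 0.005538 m/kN.
Compatibility — the beam at Q must follow the support down by 0.012 m: δ_0 − R_Q·δ_{QQ} = 0.012, so R_Q = (0.90548 − 0.012)/0.005538 = 161.3 kN.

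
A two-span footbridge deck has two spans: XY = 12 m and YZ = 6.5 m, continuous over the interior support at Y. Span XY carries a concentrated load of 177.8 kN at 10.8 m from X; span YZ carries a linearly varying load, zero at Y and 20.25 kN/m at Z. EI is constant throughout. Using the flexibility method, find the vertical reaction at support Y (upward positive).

R_Y = 214.2 kN

Release continuity at Y by inserting a hinge; the redundant is the internal moment M_Y. The primary structure is two simply-supported spans XY and YZ.
Rotations at Y on the released spans (each span's end-slope, ×1/EI):
  span XY: point load 177.8 at a = 10.8: Pab(L + a)/(6LEI) = 729.7/EI
  span YZ: triangular load, peak 20.25: 7w₀L³/(360EI) = 108.1/EI
  relative rotation θ_0 = (729.7 + 108.1)/EI = 837.8/EI
A unit hogging moment at Y produces rotation L₁/(3EI) + L₂/(3EI) = 6.167/EI.
Slope continuity at Y: θ_0 = M_Y·6.167/EI, so M_Y = 837.8/6.167 = 135.9 kN·m (hogging).
Span XY, ΣM about X with M_Y applied at Y: R_Y^{XY}·12 = 1920 + 135.9, so R_Y^{XY} = 171.3 kN and R_X = 177.8 − 171.3 = 6.458 kN.
Span YZ, ΣM about Z: R_Y^{YZ}·6.5 = 142.6 + 135.9, so R_Y^{YZ} = 42.84 kN and R_Z = 65.81 − 42.84 = 22.97 kN.
R_Y = 171.3 + 42.84 = 214.2 kN.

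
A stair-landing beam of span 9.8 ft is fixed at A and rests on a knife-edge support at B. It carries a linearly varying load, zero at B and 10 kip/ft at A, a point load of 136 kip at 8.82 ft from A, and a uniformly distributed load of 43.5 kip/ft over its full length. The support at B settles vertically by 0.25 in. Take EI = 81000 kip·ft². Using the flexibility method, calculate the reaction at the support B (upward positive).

Release the roller at B. Primary structure: cantilever fixed at A.
Free-end deflection of the primary structure under the applied loading (downward +):
  triangular load, peak 10 at the fixed end: w₀L⁴/(30EI) = 3075/EI
  point load 136 at a = 8.82: Pa²(3L − a)/(6EI) = 36289/EI
  UDL 43.5: wL⁴/(8EI) = 50154/EI
  δ_0 = 89517/EI
Tip deflection under a unit load at B: L³/(3EI) = 313.7/EI.
With EI = 81000 kip·ft²: δ_0 = 1.1051 ft and δ_{BB} = 0.003873 ft/kip.
Compatibility — the beam at B must follow the support down by 0.02083 ft: δ_0 − R_B·δ_{BB} = 0.02083, so R_B = (1.1051 − 0.02083)/0.003873 = 280 kip.

R_B = 280 kip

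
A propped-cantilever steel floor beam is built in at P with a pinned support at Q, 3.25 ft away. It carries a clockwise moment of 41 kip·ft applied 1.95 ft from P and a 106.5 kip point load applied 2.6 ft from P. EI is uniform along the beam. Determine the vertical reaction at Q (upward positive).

R_Q = 90.87 kip

Choose R_Q as the redundant. The primary structure is the cantilever fixed at P.
Deflection at Q on the released cantilever, summing each load's contribution:
  clockwise couple 41 at a = 1.95: M₀a(2L − a)/(2EI) = 181.9/EI
  point load 106.5 at a = 2.6: Pa²(3L − a)/(6EI) = 857.9/EI
  δ_0 = 1040/EI
Flexibility coefficient — unit upward force at Q: δ_{QQ} = L³/(3EI) = 11.44/EI.
Compatibility at Q: δ_0 − R_Q·δ_{QQ} = 0, so R_Q = 1040/11.44 = 90.87 kip.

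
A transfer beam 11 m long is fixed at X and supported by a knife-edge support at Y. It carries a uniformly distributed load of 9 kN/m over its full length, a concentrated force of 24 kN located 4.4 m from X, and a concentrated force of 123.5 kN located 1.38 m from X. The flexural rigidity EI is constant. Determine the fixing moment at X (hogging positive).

M_X = 326.5 kN·m

Release the roller at Y. Primary structure: cantilever fixed at X.
Deflection at Y on the released cantilever, summing each load's contribution:
  UDL 9: wL⁴/(8EI) = 16471/EI
  point load 24 at a = 4.4: Pa²(3L − a)/(6EI) = 2215/EI
  point load 123.5 at a = 1.38: Pa²(3L − a)/(6EI) = 1239/EI
  δ_0 = 19925/EI
Flexibility coefficient — unit upward force at Y: δ_{YY} = L³/(3EI) = 443.7/EI.
The prop prevents deflection at Y: R_Y = δ_0/δ_{YY} = 19925/443.7 = 44.91 kN.
Moment equilibrium about X: M_X = Σ(load moments about X) − R_Y·L = 820.5 − 44.91×11 = 326.5 kN·m.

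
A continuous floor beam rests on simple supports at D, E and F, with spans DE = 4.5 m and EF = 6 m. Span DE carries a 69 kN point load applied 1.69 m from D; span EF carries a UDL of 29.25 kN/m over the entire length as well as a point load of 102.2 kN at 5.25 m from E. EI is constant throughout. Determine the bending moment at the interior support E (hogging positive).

Release continuity at E by inserting a hinge; the redundant is the internal moment M_E. The primary structure is two simply-supported spans DE and EF.
Discontinuity in slope at E on the released structure — sum the simple-span end rotations:
  span DE: point load 69 at a = 1.69: Pab(L + a)/(6LEI) = 75.12/EI
  span EF: UDL 29.25: wL³/(24EI) = 263.2/EI
  span EF: point load 102.2 at a = 5.25: Pab(L + b)/(6LEI) = 75.45/EI
  relative rotation θ_0 = (75.12 + 338.7)/EI = 413.8/EI
A unit hogging moment at E produces rotation L₁/(3EI) + L₂/(3EI) = 3.5/EI.
Compatibility: M_E·(L₁+L₂)/(3EI) = θ_0, giving M_E = 118.2 kN·m (hogging).

M_E = 118.2 kN·m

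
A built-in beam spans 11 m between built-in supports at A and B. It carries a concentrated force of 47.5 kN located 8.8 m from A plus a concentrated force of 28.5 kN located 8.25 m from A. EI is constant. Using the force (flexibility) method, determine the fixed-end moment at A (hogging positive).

Take the two fixed-end moments M_A, M_B as redundants; the released structure is the simple span AB.
Simple-span end rotations at A and B under the given loads:
  at A: point load 47.5 at a = 8.8: Pab(L + b)/(6LEI) = 183.9/EI
  at B: point load 47.5 at a = 8.8: Pab(L + a)/(6LEI) = 275.9/EI
  at A: point load 28.5 at a = 8.25: Pab(L + b)/(6LEI) = 134.7/EI
  at B: point load 28.5 at a = 8.25: Pab(L + a)/(6LEI) = 188.6/EI
  θ_A0 = 318.6/EI,  θ_B0 = 464.5/EI
Flexibility coefficients: a unit moment at one end gives L/(3EI) there and L/(6EI) at the far end, so f₁₁ = f₂₂ = 3.667/EI and f₁₂ = f₂₁ = 1.833/EI.
Compatibility — zero rotation at each built-in end:
  3.667 M_A + 1.833 M_B = 318.6
  1.833 M_A + 3.667 M_B = 464.5
Solving the pair gives M_A = 31.42 kN·m and M_B = 111 kN·m (hogging).

M_A = 31.42 kN·m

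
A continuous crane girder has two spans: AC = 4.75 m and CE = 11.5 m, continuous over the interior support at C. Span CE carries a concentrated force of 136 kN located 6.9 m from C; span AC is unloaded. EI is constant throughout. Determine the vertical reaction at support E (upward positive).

R_E = 65.43 kN

Insert a hinge at C; M_C is the redundant, and each span becomes simply supported.
Rotations at C on the released spans (each span's end-slope, ×1/EI):
  span CE: point load 136 at a = 6.9: Pab(L + b)/(6LEI) = 1007/EI
  relative rotation θ_0 = (0 + 1007)/EI = 1007/EI
A unit hogging moment at C produces rotation L₁/(3EI) + L₂/(3EI) = 5.417/EI.
Compatibility: M_C·(L₁+L₂)/(3EI) = θ_0, giving M_C = 185.9 kN·m (hogging).
Span CE, ΣM about E: R_C^{CE}·11.5 = 625.6 + 185.9, so R_C^{CE} = 70.57 kN and R_E = 136 − 70.57 = 65.43 kN.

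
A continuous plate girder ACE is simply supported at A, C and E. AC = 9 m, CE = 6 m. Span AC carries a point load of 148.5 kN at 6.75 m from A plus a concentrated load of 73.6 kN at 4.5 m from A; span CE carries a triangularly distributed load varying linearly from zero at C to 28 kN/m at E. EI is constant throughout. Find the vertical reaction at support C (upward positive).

Take M_C as the redundant. Released structure: two simple spans AC and CE with a hinge at C.
Rotations at C on the released spans (each span's end-slope, ×1/EI):
  span AC: point load 148.5 at a = 6.75: Pab(L + a)/(6LEI) = 657.8/EI
  span AC: point load 73.6 at a = 4.5: Pab(L + a)/(6LEI) = 372.6/EI
  span CE: triangular load, peak 28: 7w₀L³/(360EI) = 117.6/EI
  relative rotation θ_0 = (1030 + 117.6)/EI = 1148/EI
A unit hogging moment at C produces rotation L₁/(3EI) + L₂/(3EI) = 5/EI.
Slope continuity at C: θ_0 = M_C·5/EI, so M_C = 1148/5 = 229.6 kN·m (hogging).
Span AC, ΣM about A with M_C applied at C: R_C^{AC}·9 = 1334 + 229.6, so R_C^{AC} = 173.7 kN and R_A = 222.1 − 173.7 = 48.41 kN.
Span CE, ΣM about E: R_C^{CE}·6 = 168 + 229.6, so R_C^{CE} = 66.27 kN and R_E = 84 − 66.27 = 17.73 kN.
R_C = 173.7 + 66.27 = 240 kN.

R_C = 240 kN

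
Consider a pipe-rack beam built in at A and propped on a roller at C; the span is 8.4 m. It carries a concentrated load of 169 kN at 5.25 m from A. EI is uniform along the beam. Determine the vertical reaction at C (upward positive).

Choose R_C as the redundant. The primary structure is the cantilever fixed at A.
Free-end deflection of the primary structure under the applied loading (downward +):
  point load 169 at a = 5.25: Pa²(3L − a)/(6EI) = 15488/EI
Flexibility coefficient — unit upward force at C: δ_{CC} = L³/(3EI) = 197.6/EI.
The prop prevents deflection at C: R_C = δ_0/δ_{CC} = 15488/197.6 = 78.39 kN.

R_C = 78.39 kN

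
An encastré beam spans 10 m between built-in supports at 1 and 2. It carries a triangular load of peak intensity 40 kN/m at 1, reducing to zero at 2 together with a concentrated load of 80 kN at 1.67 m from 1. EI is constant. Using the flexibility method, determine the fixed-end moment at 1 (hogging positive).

M_1 = 292.7 kN·m

Release both end moments; the primary structure is a simply-supported span 12 with redundants M_1 and M_2.
On the primary (simply-supported) span, the end slopes from the loading are:
  at 1: triangular load, peak 40: w₀L³/(45EI) = 888.9/EI
  at 2: triangular load, peak 40: 7w₀L³/(360EI) = 777.8/EI
  at 1: point load 80 at a = 1.67: Pab(L + b)/(6LEI) = 340/EI
  at 2: point load 80 at a = 1.67: Pab(L + a)/(6LEI) = 216.5/EI
  θ_10 = 1229/EI,  θ_20 = 994.2/EI
Flexibility coefficients: a unit moment at one end gives L/(3EI) there and L/(6EI) at the far end, so f₁₁ = f₂₂ = 3.333/EI and f₁₂ = f₂₁ = 1.667/EI.
Compatibility — zero rotation at each built-in end:
  3.333 M_1 + 1.667 M_2 = 1229
  1.667 M_1 + 3.333 M_2 = 994.2
Solving the pair gives M_1 = 292.7 kN·m and M_2 = 151.9 kN·m (hogging).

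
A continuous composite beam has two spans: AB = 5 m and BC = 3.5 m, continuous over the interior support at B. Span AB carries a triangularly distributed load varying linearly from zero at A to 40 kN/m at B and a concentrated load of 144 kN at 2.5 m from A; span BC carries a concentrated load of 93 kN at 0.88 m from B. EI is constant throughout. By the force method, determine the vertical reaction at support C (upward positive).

Insert a hinge at B; M_B is the redundant, and each span becomes simply supported.
Discontinuity in slope at B on the released structure — sum the simple-span end rotations:
  span AB: triangular load, peak 40: w₀L³/(45EI) = 111.1/EI
  span AB: point load 144 at a = 2.5: Pab(L + a)/(6LEI) = 225/EI
  span BC: point load 93 at a = 0.88: Pab(L + b)/(6LEI) = 62.49/EI
  relative rotation θ_0 = (336.1 + 62.49)/EI = 398.6/EI
A unit hogging moment at B produces rotation L₁/(3EI) + L₂/(3EI) = 2.833/EI.
Compatibility: M_B·(L₁+L₂)/(3EI) = θ_0, giving M_B = 140.7 kN·m (hogging).
Span BC, ΣM about C: R_B^{BC}·3.5 = 243.7 + 140.7, so R_B^{BC} = 109.8 kN and R_C = 93 − 109.8 = -16.81 kN.

R_C = -16.81 kN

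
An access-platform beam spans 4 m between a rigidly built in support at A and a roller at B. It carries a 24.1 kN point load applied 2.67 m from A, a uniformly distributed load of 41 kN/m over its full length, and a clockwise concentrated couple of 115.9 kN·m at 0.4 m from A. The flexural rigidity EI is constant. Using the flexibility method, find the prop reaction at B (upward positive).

R_B = 82.28 kN

Remove the prop at B; the released (primary) structure is a cantilever built in at A.
Free-end deflection of the primary structure under the applied loading (downward +):
  point load 24.1 at a = 2.67: Pa²(3L − a)/(6EI) = 267.2/EI
  UDL 41: wL⁴/(8EI) = 1312/EI
  clockwise couple 115.9 at a = 0.4: M₀a(2L − a)/(2EI) = 176.2/EI
  δ_0 = 1755/EI
Flexibility coefficient — unit upward force at B: δ_{BB} = L³/(3EI) = 21.33/EI.
The prop prevents deflection at B: R_B = δ_0/δ_{BB} = 1755/21.33 = 82.28 kN.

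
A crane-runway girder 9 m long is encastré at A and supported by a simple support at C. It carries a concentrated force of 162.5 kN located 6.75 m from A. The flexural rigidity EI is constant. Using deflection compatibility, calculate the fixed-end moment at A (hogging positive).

M_A = 171.4 kN·m

Take the reaction at C as the redundant and release it; the primary structure is a cantilever fixed at A.
Downward deflection at the released point C due to the loads:
  point load 162.5 at a = 6.75: Pa²(3L − a)/(6EI) = 24988/EI
Tip deflection under a unit load at C: L³/(3EI) = 243/EI.
Compatibility at C: δ_0 − R_C·δ_{CC} = 0, so R_C = 24988/243 = 102.8 kN.
Moment equilibrium about A: M_A = Σ(load moments about A) − R_C·L = 1097 − 102.8×9 = 171.4 kN·m.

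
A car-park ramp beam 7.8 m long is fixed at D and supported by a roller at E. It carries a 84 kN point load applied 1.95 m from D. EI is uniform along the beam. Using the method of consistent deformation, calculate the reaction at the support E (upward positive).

Take the reaction at E as the redundant and release it; the primary structure is a cantilever fixed at D.
Free-end deflection of the primary structure under the applied loading (downward +):
  point load 84 at a = 1.95: Pa²(3L − a)/(6EI) = 1142/EI
Tip deflection under a unit load at E: L³/(3EI) = 158.2/EI.
The prop prevents deflection at E: R_E = δ_0/δ_{EE} = 1142/158.2 = 7.219 kN.

R_E = 7.219 kN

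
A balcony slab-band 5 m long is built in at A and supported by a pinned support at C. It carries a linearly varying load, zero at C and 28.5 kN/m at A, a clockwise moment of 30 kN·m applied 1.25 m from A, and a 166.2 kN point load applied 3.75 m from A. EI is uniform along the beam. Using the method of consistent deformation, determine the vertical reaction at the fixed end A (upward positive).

R_A = 114.1 kN

Take the reaction at C as the redundant and release it; the primary structure is a cantilever fixed at A.
Primary-structure tip deflection at C by superposition:
  triangular load, peak 28.5 at the fixed end: w₀L⁴/(30EI) = 593.8/EI
  clockwise couple 30 at a = 1.25: M₀a(2L − a)/(2EI) = 164.1/EI
  point load 166.2 at a = 3.75: Pa²(3L − a)/(6EI) = 4382/EI
  δ_0 = 5140/EI
Flexibility coefficient — unit upward force at C: δ_{CC} = L³/(3EI) = 41.67/EI.
Compatibility at C: δ_0 − R_C·δ_{CC} = 0, so R_C = 5140/41.67 = 123.4 kN.
Vertical equilibrium: R_A = ΣP − R_C = 237.4 − 123.4 = 114.1 kN.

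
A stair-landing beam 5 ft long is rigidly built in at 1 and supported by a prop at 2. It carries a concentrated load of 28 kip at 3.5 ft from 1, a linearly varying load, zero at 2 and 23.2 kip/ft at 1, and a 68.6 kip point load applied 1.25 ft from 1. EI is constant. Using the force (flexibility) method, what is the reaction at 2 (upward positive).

R_2 = 33.27 kip

Release the roller at 2. Primary structure: cantilever fixed at 1.
Free-end deflection of the primary structure under the applied loading (downward +):
  point load 28 at a = 3.5: Pa²(3L − a)/(6EI) = 657.4/EI
  triangular load, peak 23.2 at the fixed end: w₀L⁴/(30EI) = 483.3/EI
  point load 68.6 at a = 1.25: Pa²(3L − a)/(6EI) = 245.6/EI
  δ_0 = 1386/EI
Flexibility coefficient — unit upward force at 2: δ_{22} = L³/(3EI) = 41.67/EI.
Compatibility at 2: δ_0 − R_2·δ_{22} = 0, so R_2 = 1386/41.67 = 33.27 kip.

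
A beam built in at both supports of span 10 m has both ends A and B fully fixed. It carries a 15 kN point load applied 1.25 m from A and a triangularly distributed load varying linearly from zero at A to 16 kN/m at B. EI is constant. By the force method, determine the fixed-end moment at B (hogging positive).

Take the two fixed-end moments M_A, M_B as redundants; the released structure is the simple span AB.
On the primary (simply-supported) span, the end slopes from the loading are:
  at A: point load 15 at a = 1.25: Pab(L + b)/(6LEI) = 51.27/EI
  at B: point load 15 at a = 1.25: Pab(L + a)/(6LEI) = 30.76/EI
  at A: triangular load, peak 16: 7w₀L³/(360EI) = 311.1/EI
  at B: triangular load, peak 16: w₀L³/(45EI) = 355.6/EI
  θ_A0 = 362.4/EI,  θ_B0 = 386.3/EI
Flexibility coefficients: a unit moment at one end gives L/(3EI) there and L/(6EI) at the far end, so f₁₁ = f₂₂ = 3.333/EI and f₁₂ = f₂₁ = 1.667/EI.
Compatibility — zero rotation at each built-in end:
  3.333 M_A + 1.667 M_B = 362.4
  1.667 M_A + 3.333 M_B = 386.3
Solving the pair gives M_A = 67.69 kN·m and M_B = 82.05 kN·m (hogging).

M_B = 82.05 kN·m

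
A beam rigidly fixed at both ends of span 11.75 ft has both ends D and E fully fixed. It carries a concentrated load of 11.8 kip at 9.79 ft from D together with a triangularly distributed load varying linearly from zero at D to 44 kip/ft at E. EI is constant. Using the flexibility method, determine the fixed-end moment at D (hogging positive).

Take the two fixed-end moments M_D, M_E as redundants; the released structure is the simple span DE.
On the primary (simply-supported) span, the end slopes from the loading are:
  at D: point load 11.8 at a = 9.79: Pab(L + b)/(6LEI) = 44.03/EI
  at E: point load 11.8 at a = 9.79: Pab(L + a)/(6LEI) = 69.18/EI
  at D: triangular load, peak 44: 7w₀L³/(360EI) = 1388/EI
  at E: triangular load, peak 44: w₀L³/(45EI) = 1586/EI
  θ_D0 = 1432/EI,  θ_E0 = 1655/EI
Flexibility coefficients: a unit moment at one end gives L/(3EI) there and L/(6EI) at the far end, so f₁₁ = f₂₂ = 3.917/EI and f₁₂ = f₂₁ = 1.958/EI.
Compatibility — zero rotation at each built-in end:
  3.917 M_D + 1.958 M_E = 1432
  1.958 M_D + 3.917 M_E = 1655
Solving the pair gives M_D = 205.7 kip·ft and M_E = 319.8 kip·ft (hogging).

M_D = 205.7 kip·ft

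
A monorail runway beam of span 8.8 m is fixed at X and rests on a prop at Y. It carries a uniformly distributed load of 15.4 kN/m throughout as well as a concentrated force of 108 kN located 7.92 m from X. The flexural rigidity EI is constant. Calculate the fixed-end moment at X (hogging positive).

Release the roller at Y. Primary structure: cantilever fixed at X.
Primary-structure tip deflection at Y by superposition:
  UDL 15.4: wL⁴/(8EI) = 11544/EI
  point load 108 at a = 7.92: Pa²(3L − a)/(6EI) = 20865/EI
  δ_0 = 32409/EI
Tip deflection under a unit load at Y: L³/(3EI) = 227.2/EI.
Compatibility at Y: δ_0 − R_Y·δ_{YY} = 0, so R_Y = 32409/227.2 = 142.7 kN.
Moment equilibrium about X: M_X = Σ(load moments about X) − R_Y·L = 1452 − 142.7×8.8 = 196.1 kN·m.

M_X = 196.1 kN·m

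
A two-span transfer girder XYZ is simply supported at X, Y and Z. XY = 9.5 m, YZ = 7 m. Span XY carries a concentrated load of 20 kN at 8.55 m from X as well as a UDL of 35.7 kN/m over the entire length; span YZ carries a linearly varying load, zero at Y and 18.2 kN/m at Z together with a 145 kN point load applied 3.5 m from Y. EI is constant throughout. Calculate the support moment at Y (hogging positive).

Take M_Y as the redundant. Released structure: two simple spans XY and YZ with a hinge at Y.
Discontinuity in slope at Y on the released structure — sum the simple-span end rotations:
  span XY: point load 20 at a = 8.55: Pab(L + a)/(6LEI) = 51.44/EI
  span XY: UDL 35.7: wL³/(24EI) = 1275/EI
  span YZ: triangular load, peak 18.2: 7w₀L³/(360EI) = 121.4/EI
  span YZ: point load 145 at a = 3.5: Pab(L + b)/(6LEI) = 444.1/EI
  relative rotation θ_0 = (1327 + 565.4)/EI = 1892/EI
A unit hogging moment at Y produces rotation L₁/(3EI) + L₂/(3EI) = 5.5/EI.
Compatibility: M_Y·(L₁+L₂)/(3EI) = θ_0, giving M_Y = 344 kN·m (hogging).

M_Y = 344 kN·m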